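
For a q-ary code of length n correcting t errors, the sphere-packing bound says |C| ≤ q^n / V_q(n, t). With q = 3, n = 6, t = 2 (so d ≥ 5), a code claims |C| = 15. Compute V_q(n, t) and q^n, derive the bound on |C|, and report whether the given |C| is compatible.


V_q(n, t) = 73, q^n = 729, Hamming bound = 9, |C| = 15 > bound (violated).

Step 1: Compute V_q(n, t) = Σ_{j=0}^2 C(n, j) (q−1)^j.
  j = 0: C(6,0)·(2)^0 = 1·1 = 1.
  j = 1: C(6,1)·(2)^1 = 6·2 = 12.
  j = 2: C(6,2)·(2)^2 = 15·4 = 60.
  V_q(n, t) = 1 + 12 + 60 = 73.
Step 2: q^n = 3^6 = 729.
Step 3: Hamming bound ⌊q^n / V_q(n,t)⌋ = ⌊729/73⌋ = 9.
Step 4: Compare |C| = 15 to 9: violated.
The claimed |C| lies above the Hamming bound, so no 3-ary code of length 6 with d ≥ 5 can have 15 codewords.


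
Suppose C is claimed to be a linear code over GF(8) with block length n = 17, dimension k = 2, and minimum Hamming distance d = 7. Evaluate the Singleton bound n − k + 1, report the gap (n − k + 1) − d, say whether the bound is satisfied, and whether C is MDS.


Singleton RHS = n − k + 1 = 16, slack = 9, bound satisfied, not MDS.

Singleton bound: d ≤ n − k + 1.
Here n = 17, k = 2, so n − k + 1 = 16.
Given d = 7, check d ≤ 16: YES.
Slack = (n − k + 1) − d = 9.
The code is NOT MDS (slack = 9 > 0).
Description: the claimed parameters are [17, 2, 7]_8; such a code would be non-MDS.


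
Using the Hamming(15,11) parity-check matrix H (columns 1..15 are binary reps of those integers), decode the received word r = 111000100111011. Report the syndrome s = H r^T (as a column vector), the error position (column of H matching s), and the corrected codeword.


s = (1, 0, 1, 1)^T, error position = 11, corrected codeword c = 111000100101011

Compute s = H r^T mod 2 one row at a time:
  s_1 = 0 + 0 + 1 + 1 + 1 + 0 + 1 + 1 = 5 ≡ 1 (mod 2).
  s_2 = 0 + 0 + 0 + 1 + 1 + 0 + 1 + 1 = 4 ≡ 0 (mod 2).
  s_3 = 1 + 1 + 0 + 1 + 1 + 1 + 1 + 1 = 7 ≡ 1 (mod 2).
  s_4 = 1 + 1 + 0 + 1 + 0 + 1 + 0 + 1 = 5 ≡ 1 (mod 2).
s = (1, 0, 1, 1)^T — this equals column 11 of H (binary 1011), so error is at position 11.
Correct: flip bit 11 of r = 111000100111011 to get c = 111000100101011.


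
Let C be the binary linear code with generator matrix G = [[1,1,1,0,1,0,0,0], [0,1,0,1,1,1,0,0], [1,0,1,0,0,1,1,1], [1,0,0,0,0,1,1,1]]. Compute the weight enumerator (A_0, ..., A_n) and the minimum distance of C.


Weight distribution: A_0 = 1, A_1 = 1, A_3 = 3, A_4 = 5, A_5 = 3, A_6 = 2, A_7 = 1. Minimum distance d = 1.

Enumerate all 2^4 = 16 messages m ∈ F_2^4.
For each, compute codeword c = mG in F_2^8, then tally its weight.
  m = 0000 → c = 00000000, weight = 0.
  m = 1000 → c = 11101000, weight = 4.
  m = 0100 → c = 01011100, weight = 4.
  m = 1100 → c = 10110100, weight = 4.
  m = 0010 → c = 10100111, weight = 5.
  m = 1010 → c = 01001111, weight = 5.
  m = 0110 → c = 11111011, weight = 7.
  m = 1110 → c = 00010011, weight = 3.
  m = 0001 → c = 10000111, weight = 4.
  m = 1001 → c = 01101111, weight = 6.
  m = 0101 → c = 11011011, weight = 6.
  m = 1101 → c = 00110011, weight = 4.
  m = 0011 → c = 00100000, weight = 1.
  m = 1011 → c = 11001000, weight = 3.
  m = 0111 → c = 01111100, weight = 5.
  m = 1111 → c = 10010100, weight = 3.
Tally weights:
  weight 0: 1 codewords.
  weight 1: 1 codewords.
  weight 3: 3 codewords.
  weight 4: 5 codewords.
  weight 5: 3 codewords.
  weight 6: 2 codewords.
  weight 7: 1 codewords.
Minimum distance d = smallest w > 0 with A_w > 0 = 1.
Sanity: Σ A_w = 16 = 2^4 = 16 ✓.


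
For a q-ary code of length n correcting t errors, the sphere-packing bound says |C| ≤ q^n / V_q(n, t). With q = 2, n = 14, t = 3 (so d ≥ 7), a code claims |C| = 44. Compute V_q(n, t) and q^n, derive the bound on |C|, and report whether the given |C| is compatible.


V_q(n, t) = 470, q^n = 16384, Hamming bound = 34, |C| = 44 > bound (violated).

Step 1: Compute V_q(n, t) = Σ_{j=0}^3 C(n, j) (q−1)^j.
  j = 0: C(14,0)·(1)^0 = 1·1 = 1.
  j = 1: C(14,1)·(1)^1 = 14·1 = 14.
  j = 2: C(14,2)·(1)^2 = 91·1 = 91.
  j = 3: C(14,3)·(1)^3 = 364·1 = 364.
  V_q(n, t) = 1 + 14 + 91 + 364 = 470.
Step 2: q^n = 2^14 = 16384.
Step 3: Hamming bound ⌊q^n / V_q(n,t)⌋ = ⌊16384/470⌋ = 34.
Step 4: Compare |C| = 44 to 34: violated.
The claimed |C| lies above the Hamming bound, so no 2-ary code of length 14 with d ≥ 7 can have 44 codewords.


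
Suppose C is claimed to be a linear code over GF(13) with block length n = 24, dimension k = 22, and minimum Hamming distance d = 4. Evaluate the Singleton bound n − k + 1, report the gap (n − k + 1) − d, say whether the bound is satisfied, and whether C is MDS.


Singleton RHS = n − k + 1 = 3, slack = -1, bound violated (no such code; not MDS).

Singleton bound: d ≤ n − k + 1.
Here n = 24, k = 22, so n − k + 1 = 3.
Given d = 4, check d ≤ 3: NO.
Slack = (n − k + 1) − d = -1.
The slack is negative: d = 4 exceeds n − k + 1 = 3 by 1, so the Singleton bound is violated and no linear [24, 22, 4]_13 code can exist. In particular it is not MDS (MDS requires d = n − k + 1 exactly).
Description: the claimed parameters are [24, 22, 4]_13; such a code would be impossible (violates the Singleton bound).


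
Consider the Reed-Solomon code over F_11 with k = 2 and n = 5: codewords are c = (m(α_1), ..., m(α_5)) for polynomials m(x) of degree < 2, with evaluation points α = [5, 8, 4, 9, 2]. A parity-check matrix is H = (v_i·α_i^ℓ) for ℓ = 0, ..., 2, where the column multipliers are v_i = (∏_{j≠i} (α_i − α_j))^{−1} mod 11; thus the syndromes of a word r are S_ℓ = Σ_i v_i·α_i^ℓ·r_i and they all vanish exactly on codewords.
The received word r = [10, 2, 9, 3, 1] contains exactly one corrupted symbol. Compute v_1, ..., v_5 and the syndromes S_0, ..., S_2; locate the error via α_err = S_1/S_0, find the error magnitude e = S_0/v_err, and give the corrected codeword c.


S = (6, 1, 2), error at position 5, error magnitude e = 5, c = [10, 2, 9, 3, 7].

Step 1: column multipliers v_i = (∏_{j≠i}(α_i − α_j))^{−1} mod 11.
  i = 1 (α = 5): (5−8)(5−4)(5−9)(5−2) = (−3)·1·(−4)·3 = 36 ≡ 3, so v_1 = 3^{−1} = 4 (mod 11).
  i = 2 (α = 8): (8−5)(8−4)(8−9)(8−2) = 3·4·(−1)·6 = −72 ≡ 5, so v_2 = 5^{−1} = 9 (mod 11).
  i = 3 (α = 4): (4−5)(4−8)(4−9)(4−2) = (−1)·(−4)·(−5)·2 = −40 ≡ 4, so v_3 = 4^{−1} = 3 (mod 11).
  i = 4 (α = 9): (9−5)(9−8)(9−4)(9−2) = 4·1·5·7 = 140 ≡ 8, so v_4 = 8^{−1} = 7 (mod 11).
  i = 5 (α = 2): (2−5)(2−8)(2−4)(2−9) = (−3)·(−6)·(−2)·(−7) = 252 ≡ 10, so v_5 = 10^{−1} = 10 (mod 11).
  v = [4, 9, 3, 7, 10].
Step 2: syndromes of r = [10, 2, 9, 3, 1] (all sums mod 11).
  S_0 = Σ v_i r_i = 4·10 + 9·2 + 3·9 + 7·3 + 10·1 = 116 ≡ 6.
  S_1 = Σ v_i α_i r_i = 4·5·10 + 9·8·2 + 3·4·9 + 7·9·3 + 10·2·1 = 661 ≡ 1.
  α_i^2 mod 11 = [3, 9, 5, 4, 4].
  S_2 = Σ v_i α_i^2 r_i = 4·3·10 + 9·9·2 + 3·5·9 + 7·4·3 + 10·4·1 = 541 ≡ 2.
  S = (6, 1, 2) ≠ 0, so r is not a codeword (an error is present).
Step 3: locate the error. For a single error e at position i, S_ℓ = v_i·e·α_i^ℓ, so α_err = S_1/S_0.
  S_0^{−1} = 6^{−1} = 2 (mod 11), so α_err = 1·2 = 2 ≡ 2 = α_5. Error position i = 5.
  Consistency check: S_2/S_1 = 2·1 = 2 ≡ 2 = α_err ✓ (single-error assumption holds).
Step 4: error magnitude e = S_0/v_5 = S_0·∏_{j≠5}(α_5 − α_j) = 6·10 = 60 ≡ 5 (mod 11).
Step 5: correct position 5: c_5 = r_5 − e = 1 − 5 ≡ 7 (mod 11). Hence c = [10, 2, 9, 3, 7].
  Check: interpolating c through the α_i gives m(x) = 5 + 1·x (degree < 2) with m(α_i) = c_i for every i, so c is indeed a codeword.


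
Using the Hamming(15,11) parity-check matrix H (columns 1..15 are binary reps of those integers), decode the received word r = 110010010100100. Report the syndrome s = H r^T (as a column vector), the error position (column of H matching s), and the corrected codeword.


s = (1, 0, 0, 1)^T, error position = 9, corrected codeword c = 110010011100100

Compute s = H r^T mod 2 one row at a time:
  s_1 = 1 + 0 + 1 + 0 + 0 + 1 + 0 + 0 = 3 ≡ 1 (mod 2).
  s_2 = 0 + 1 + 0 + 0 + 0 + 1 + 0 + 0 = 2 ≡ 0 (mod 2).
  s_3 = 1 + 0 + 0 + 0 + 1 + 0 + 0 + 0 = 2 ≡ 0 (mod 2).
  s_4 = 1 + 0 + 1 + 0 + 0 + 0 + 1 + 0 = 3 ≡ 1 (mod 2).
s = (1, 0, 0, 1)^T — this equals column 9 of H (binary 1001), so error is at position 9.
Correct: flip bit 9 of r = 110010010100100 to get c = 110010011100100.


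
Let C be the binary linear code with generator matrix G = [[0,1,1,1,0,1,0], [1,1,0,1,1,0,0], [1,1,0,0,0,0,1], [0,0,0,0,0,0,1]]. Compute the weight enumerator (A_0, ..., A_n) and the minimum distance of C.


Weight distribution: A_0 = 1, A_1 = 1, A_2 = 2, A_3 = 2, A_4 = 5, A_5 = 5. Minimum distance d = 1.

Enumerate all 2^4 = 16 messages m ∈ F_2^4.
For each, compute codeword c = mG in F_2^7, then tally its weight.
  m = 0000 → c = 0000000, weight = 0.
  m = 1000 → c = 0111010, weight = 4.
  m = 0100 → c = 1101100, weight = 4.
  m = 1100 → c = 1010110, weight = 4.
  m = 0010 → c = 1100001, weight = 3.
  m = 1010 → c = 1011011, weight = 5.
  m = 0110 → c = 0001101, weight = 3.
  m = 1110 → c = 0110111, weight = 5.
  m = 0001 → c = 0000001, weight = 1.
  m = 1001 → c = 0111011, weight = 5.
  m = 0101 → c = 1101101, weight = 5.
  m = 1101 → c = 1010111, weight = 5.
  m = 0011 → c = 1100000, weight = 2.
  m = 1011 → c = 1011010, weight = 4.
  m = 0111 → c = 0001100, weight = 2.
  m = 1111 → c = 0110110, weight = 4.
Tally weights:
  weight 0: 1 codewords.
  weight 1: 1 codewords.
  weight 2: 2 codewords.
  weight 3: 2 codewords.
  weight 4: 5 codewords.
  weight 5: 5 codewords.
Minimum distance d = smallest w > 0 with A_w > 0 = 1.
Sanity: Σ A_w = 16 = 2^4 = 16 ✓.


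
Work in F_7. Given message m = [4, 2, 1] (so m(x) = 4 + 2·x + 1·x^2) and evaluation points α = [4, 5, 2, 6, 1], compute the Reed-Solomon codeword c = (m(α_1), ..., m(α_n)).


c = [0, 4, 5, 3, 0]

Message polynomial: m(x) = 4 + 2·x + 1·x^2 (mod 7).
For each evaluation point α_i, compute m(α_i) mod 7:
  α_1 = 4: Horner steps 1 → 6 → 0, so m(4) = 0.
  α_2 = 5: Horner steps 1 → 0 → 4, so m(5) = 4.
  α_3 = 2: Horner steps 1 → 4 → 5, so m(2) = 5.
  α_4 = 6: Horner steps 1 → 1 → 3, so m(6) = 3.
  α_5 = 1: Horner steps 1 → 3 → 0, so m(1) = 0.
Codeword c = [0, 4, 5, 3, 0] ∈ F_7^5.


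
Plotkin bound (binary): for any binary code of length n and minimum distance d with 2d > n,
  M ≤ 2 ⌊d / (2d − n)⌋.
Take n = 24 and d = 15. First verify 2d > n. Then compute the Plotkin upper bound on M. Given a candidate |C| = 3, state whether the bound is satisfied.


Plotkin bound M ≤ 4; given |C| = 3 ≤ bound (satisfied).

Check applicability: 2d = 30, n = 24.
2d − n = 6 > 0, so Plotkin applies.
Compute d/(2d−n) = 15/6 ≈ 2.5000.
⌊d/(2d−n)⌋ = 2.
Plotkin bound: M ≤ 2·2 = 4.
Given |C| = 3, check: satisfied.
This |C| is below the Plotkin bound.


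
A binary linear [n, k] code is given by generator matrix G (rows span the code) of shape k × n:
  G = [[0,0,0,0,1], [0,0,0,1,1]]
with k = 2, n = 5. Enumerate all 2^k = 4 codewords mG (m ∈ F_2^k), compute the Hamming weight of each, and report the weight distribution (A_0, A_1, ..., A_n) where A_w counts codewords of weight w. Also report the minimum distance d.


Weight distribution: A_0 = 1, A_1 = 2, A_2 = 1. Minimum distance d = 1.

Enumerate all 2^2 = 4 messages m ∈ F_2^2.
For each, compute codeword c = mG in F_2^5, then tally its weight.
  m = 00 → c = 00000, weight = 0.
  m = 10 → c = 00001, weight = 1.
  m = 01 → c = 00011, weight = 2.
  m = 11 → c = 00010, weight = 1.
Tally weights:
  weight 0: 1 codewords.
  weight 1: 2 codewords.
  weight 2: 1 codewords.
Minimum distance d = smallest w > 0 with A_w > 0 = 1.
Sanity: Σ A_w = 4 = 2^2 = 4 ✓.


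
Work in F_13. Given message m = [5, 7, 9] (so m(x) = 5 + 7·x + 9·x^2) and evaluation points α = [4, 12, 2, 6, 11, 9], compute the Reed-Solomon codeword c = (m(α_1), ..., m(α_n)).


c = [8, 7, 3, 7, 1, 4]

Message polynomial: m(x) = 5 + 7·x + 9·x^2 (mod 13).
For each evaluation point α_i, compute m(α_i) mod 13:
  α_1 = 4: Horner steps 9 → 4 → 8, so m(4) = 8.
  α_2 = 12: Horner steps 9 → 11 → 7, so m(12) = 7.
  α_3 = 2: Horner steps 9 → 12 → 3, so m(2) = 3.
  α_4 = 6: Horner steps 9 → 9 → 7, so m(6) = 7.
  α_5 = 11: Horner steps 9 → 2 → 1, so m(11) = 1.
  α_6 = 9: Horner steps 9 → 10 → 4, so m(9) = 4.
Codeword c = [8, 7, 3, 7, 1, 4] ∈ F_13^6.


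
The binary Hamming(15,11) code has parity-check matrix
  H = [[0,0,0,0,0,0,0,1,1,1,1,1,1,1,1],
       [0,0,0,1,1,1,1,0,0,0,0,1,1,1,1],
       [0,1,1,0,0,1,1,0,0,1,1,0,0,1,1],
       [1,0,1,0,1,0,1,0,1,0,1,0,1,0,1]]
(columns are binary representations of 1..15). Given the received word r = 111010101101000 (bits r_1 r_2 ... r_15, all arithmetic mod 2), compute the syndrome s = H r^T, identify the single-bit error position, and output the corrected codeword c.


s = (1, 1, 0, 1)^T, error position = 13, corrected codeword c = 111010101101100

Compute s = H r^T mod 2 one row at a time:
  s_1 = 0 + 1 + 1 + 0 + 1 + 0 + 0 + 0 = 3 ≡ 1 (mod 2).
  s_2 = 0 + 1 + 0 + 1 + 1 + 0 + 0 + 0 = 3 ≡ 1 (mod 2).
  s_3 = 1 + 1 + 0 + 1 + 1 + 0 + 0 + 0 = 4 ≡ 0 (mod 2).
  s_4 = 1 + 1 + 1 + 1 + 1 + 0 + 0 + 0 = 5 ≡ 1 (mod 2).
s = (1, 1, 0, 1)^T — this equals column 13 of H (binary 1101), so error is at position 13.
Correct: flip bit 13 of r = 111010101101000 to get c = 111010101101100.


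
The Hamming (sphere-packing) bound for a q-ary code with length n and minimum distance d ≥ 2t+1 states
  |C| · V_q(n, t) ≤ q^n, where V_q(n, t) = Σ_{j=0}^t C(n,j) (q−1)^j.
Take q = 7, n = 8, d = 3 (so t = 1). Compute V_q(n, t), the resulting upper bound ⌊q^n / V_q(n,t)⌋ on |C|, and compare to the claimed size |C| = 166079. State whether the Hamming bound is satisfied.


V_q(n, t) = 49, q^n = 5764801, Hamming bound = 117649, |C| = 166079 > bound (violated).

Step 1: Compute V_q(n, t) = Σ_{j=0}^1 C(n, j) (q−1)^j.
  j = 0: C(8,0)·(6)^0 = 1·1 = 1.
  j = 1: C(8,1)·(6)^1 = 8·6 = 48.
  V_q(n, t) = 1 + 48 = 49.
Step 2: q^n = 7^8 = 5764801.
Step 3: Hamming bound ⌊q^n / V_q(n,t)⌋ = ⌊5764801/49⌋ = 117649.
Step 4: Compare |C| = 166079 to 117649: violated.
The claimed |C| lies above the Hamming bound, so no 7-ary code of length 8 with d ≥ 3 can have 166079 codewords.


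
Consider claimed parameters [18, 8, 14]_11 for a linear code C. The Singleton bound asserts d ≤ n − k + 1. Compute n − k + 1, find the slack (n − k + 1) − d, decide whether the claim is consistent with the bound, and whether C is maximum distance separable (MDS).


Singleton RHS = n − k + 1 = 11, slack = -3, bound violated (no such code; not MDS).

Singleton bound: d ≤ n − k + 1.
Here n = 18, k = 8, so n − k + 1 = 11.
Given d = 14, check d ≤ 11: NO.
Slack = (n − k + 1) − d = -3.
The slack is negative: d = 14 exceeds n − k + 1 = 11 by 3, so the Singleton bound is violated and no linear [18, 8, 14]_11 code can exist. In particular it is not MDS (MDS requires d = n − k + 1 exactly).
Description: the claimed parameters are [18, 8, 14]_11; such a code would be impossible (violates the Singleton bound).


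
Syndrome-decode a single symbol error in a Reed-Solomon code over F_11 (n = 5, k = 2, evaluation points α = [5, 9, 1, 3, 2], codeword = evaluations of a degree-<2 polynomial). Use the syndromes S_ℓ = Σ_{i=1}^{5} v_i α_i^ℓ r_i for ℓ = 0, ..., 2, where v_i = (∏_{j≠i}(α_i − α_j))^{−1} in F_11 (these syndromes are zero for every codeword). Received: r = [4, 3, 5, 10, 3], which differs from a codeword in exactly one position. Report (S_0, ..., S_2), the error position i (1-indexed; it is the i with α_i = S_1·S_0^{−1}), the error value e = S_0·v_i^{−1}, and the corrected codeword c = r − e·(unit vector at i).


S = (1, 2, 4), error at position 5, error magnitude e = 1, c = [4, 3, 5, 10, 2].

Step 1: column multipliers v_i = (∏_{j≠i}(α_i − α_j))^{−1} mod 11.
  i = 1 (α = 5): (5−9)(5−1)(5−3)(5−2) = (−4)·4·2·3 = −96 ≡ 3, so v_1 = 3^{−1} = 4 (mod 11).
  i = 2 (α = 9): (9−5)(9−1)(9−3)(9−2) = 4·8·6·7 = 1344 ≡ 2, so v_2 = 2^{−1} = 6 (mod 11).
  i = 3 (α = 1): (1−5)(1−9)(1−3)(1−2) = (−4)·(−8)·(−2)·(−1) = 64 ≡ 9, so v_3 = 9^{−1} = 5 (mod 11).
  i = 4 (α = 3): (3−5)(3−9)(3−1)(3−2) = (−2)·(−6)·2·1 = 24 ≡ 2, so v_4 = 2^{−1} = 6 (mod 11).
  i = 5 (α = 2): (2−5)(2−9)(2−1)(2−3) = (−3)·(−7)·1·(−1) = −21 ≡ 1, so v_5 = 1^{−1} = 1 (mod 11).
  v = [4, 6, 5, 6, 1].
Step 2: syndromes of r = [4, 3, 5, 10, 3] (all sums mod 11).
  S_0 = Σ v_i r_i = 4·4 + 6·3 + 5·5 + 6·10 + 1·3 = 122 ≡ 1.
  S_1 = Σ v_i α_i r_i = 4·5·4 + 6·9·3 + 5·1·5 + 6·3·10 + 1·2·3 = 453 ≡ 2.
  α_i^2 mod 11 = [3, 4, 1, 9, 4].
  S_2 = Σ v_i α_i^2 r_i = 4·3·4 + 6·4·3 + 5·1·5 + 6·9·10 + 1·4·3 = 697 ≡ 4.
  S = (1, 2, 4) ≠ 0, so r is not a codeword (an error is present).
Step 3: locate the error. For a single error e at position i, S_ℓ = v_i·e·α_i^ℓ, so α_err = S_1/S_0.
  S_0^{−1} = 1^{−1} = 1 (mod 11), so α_err = 2·1 = 2 ≡ 2 = α_5. Error position i = 5.
  Consistency check: S_2/S_1 = 4·6 = 24 ≡ 2 = α_err ✓ (single-error assumption holds).
Step 4: error magnitude e = S_0/v_5 = S_0·∏_{j≠5}(α_5 − α_j) = 1·1 = 1 ≡ 1 (mod 11).
Step 5: correct position 5: c_5 = r_5 − e = 3 − 1 ≡ 2 (mod 11). Hence c = [4, 3, 5, 10, 2].
  Check: interpolating c through the α_i gives m(x) = 8 + 8·x (degree < 2) with m(α_i) = c_i for every i, so c is indeed a codeword.


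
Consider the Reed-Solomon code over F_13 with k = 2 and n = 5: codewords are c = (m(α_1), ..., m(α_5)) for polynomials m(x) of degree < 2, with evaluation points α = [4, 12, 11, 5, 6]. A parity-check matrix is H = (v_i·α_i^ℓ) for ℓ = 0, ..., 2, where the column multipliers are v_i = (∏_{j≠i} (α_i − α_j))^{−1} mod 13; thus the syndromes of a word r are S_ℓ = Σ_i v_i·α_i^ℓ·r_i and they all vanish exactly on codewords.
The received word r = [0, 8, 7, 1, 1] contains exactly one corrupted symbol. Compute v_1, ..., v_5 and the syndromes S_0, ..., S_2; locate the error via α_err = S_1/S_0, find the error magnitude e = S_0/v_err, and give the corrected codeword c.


S = (8, 9, 2), error at position 5, error magnitude e = 12, c = [0, 8, 7, 1, 2].

Step 1: column multipliers v_i = (∏_{j≠i}(α_i − α_j))^{−1} mod 13.
  i = 1 (α = 4): (4−12)(4−11)(4−5)(4−6) = (−8)·(−7)·(−1)·(−2) = 112 ≡ 8, so v_1 = 8^{−1} = 5 (mod 13).
  i = 2 (α = 12): (12−4)(12−11)(12−5)(12−6) = 8·1·7·6 = 336 ≡ 11, so v_2 = 11^{−1} = 6 (mod 13).
  i = 3 (α = 11): (11−4)(11−12)(11−5)(11−6) = 7·(−1)·6·5 = −210 ≡ 11, so v_3 = 11^{−1} = 6 (mod 13).
  i = 4 (α = 5): (5−4)(5−12)(5−11)(5−6) = 1·(−7)·(−6)·(−1) = −42 ≡ 10, so v_4 = 10^{−1} = 4 (mod 13).
  i = 5 (α = 6): (6−4)(6−12)(6−11)(6−5) = 2·(−6)·(−5)·1 = 60 ≡ 8, so v_5 = 8^{−1} = 5 (mod 13).
  v = [5, 6, 6, 4, 5].
Step 2: syndromes of r = [0, 8, 7, 1, 1] (all sums mod 13).
  S_0 = Σ v_i r_i = 5·0 + 6·8 + 6·7 + 4·1 + 5·1 = 99 ≡ 8.
  S_1 = Σ v_i α_i r_i = 5·4·0 + 6·12·8 + 6·11·7 + 4·5·1 + 5·6·1 = 1088 ≡ 9.
  α_i^2 mod 13 = [3, 1, 4, 12, 10].
  S_2 = Σ v_i α_i^2 r_i = 5·3·0 + 6·1·8 + 6·4·7 + 4·12·1 + 5·10·1 = 314 ≡ 2.
  S = (8, 9, 2) ≠ 0, so r is not a codeword (an error is present).
Step 3: locate the error. For a single error e at position i, S_ℓ = v_i·e·α_i^ℓ, so α_err = S_1/S_0.
  S_0^{−1} = 8^{−1} = 5 (mod 13), so α_err = 9·5 = 45 ≡ 6 = α_5. Error position i = 5.
  Consistency check: S_2/S_1 = 2·3 = 6 ≡ 6 = α_err ✓ (single-error assumption holds).
Step 4: error magnitude e = S_0/v_5 = S_0·∏_{j≠5}(α_5 − α_j) = 8·8 = 64 ≡ 12 (mod 13).
Step 5: correct position 5: c_5 = r_5 − e = 1 − 12 ≡ 2 (mod 13). Hence c = [0, 8, 7, 1, 2].
  Check: interpolating c through the α_i gives m(x) = 9 + 1·x (degree < 2) with m(α_i) = c_i for every i, so c is indeed a codeword.


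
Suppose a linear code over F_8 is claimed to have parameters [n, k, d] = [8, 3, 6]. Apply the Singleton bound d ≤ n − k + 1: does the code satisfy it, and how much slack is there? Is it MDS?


Singleton RHS = n − k + 1 = 6, slack = 0, bound satisfied, MDS.

Singleton bound: d ≤ n − k + 1.
Here n = 8, k = 3, so n − k + 1 = 6.
Given d = 6, check d ≤ 6: YES.
Slack = (n − k + 1) − d = 0.
The code is MDS (slack = 0).
Description: the claimed parameters are [8, 3, 6]_8; such a code would be MDS (meets Singleton bound).


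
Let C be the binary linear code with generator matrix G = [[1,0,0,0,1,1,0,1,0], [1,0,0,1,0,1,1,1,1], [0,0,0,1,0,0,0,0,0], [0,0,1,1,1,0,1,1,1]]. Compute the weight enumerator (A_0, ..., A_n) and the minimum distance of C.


Weight distribution: A_0 = 1, A_1 = 1, A_2 = 1, A_3 = 2, A_4 = 3, A_5 = 5, A_6 = 3. Minimum distance d = 1.

Enumerate all 2^4 = 16 messages m ∈ F_2^4.
For each, compute codeword c = mG in F_2^9, then tally its weight.
  m = 0000 → c = 000000000, weight = 0.
  m = 1000 → c = 100011010, weight = 4.
  m = 0100 → c = 100101111, weight = 6.
  m = 1100 → c = 000110101, weight = 4.
  m = 0010 → c = 000100000, weight = 1.
  m = 1010 → c = 100111010, weight = 5.
  m = 0110 → c = 100001111, weight = 5.
  m = 1110 → c = 000010101, weight = 3.
  m = 0001 → c = 001110111, weight = 6.
  m = 1001 → c = 101101101, weight = 6.
  m = 0101 → c = 101011000, weight = 4.
  m = 1101 → c = 001000010, weight = 2.
  m = 0011 → c = 001010111, weight = 5.
  m = 1011 → c = 101001101, weight = 5.
  m = 0111 → c = 101111000, weight = 5.
  m = 1111 → c = 001100010, weight = 3.
Tally weights:
  weight 0: 1 codewords.
  weight 1: 1 codewords.
  weight 2: 1 codewords.
  weight 3: 2 codewords.
  weight 4: 3 codewords.
  weight 5: 5 codewords.
  weight 6: 3 codewords.
Minimum distance d = smallest w > 0 with A_w > 0 = 1.
Sanity: Σ A_w = 16 = 2^4 = 16 ✓.


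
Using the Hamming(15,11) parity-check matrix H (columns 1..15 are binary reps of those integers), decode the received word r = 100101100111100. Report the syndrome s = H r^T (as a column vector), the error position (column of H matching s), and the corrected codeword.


s = (0, 1, 0, 0)^T, error position = 4, corrected codeword c = 100001100111100

Compute s = H r^T mod 2 one row at a time:
  s_1 = 0 + 0 + 1 + 1 + 1 + 1 + 0 + 0 = 4 ≡ 0 (mod 2).
  s_2 = 1 + 0 + 1 + 1 + 1 + 1 + 0 + 0 = 5 ≡ 1 (mod 2).
  s_3 = 0 + 0 + 1 + 1 + 1 + 1 + 0 + 0 = 4 ≡ 0 (mod 2).
  s_4 = 1 + 0 + 0 + 1 + 0 + 1 + 1 + 0 = 4 ≡ 0 (mod 2).
s = (0, 1, 0, 0)^T — this equals column 4 of H (binary 0100), so error is at position 4.
Correct: flip bit 4 of r = 100101100111100 to get c = 100001100111100.


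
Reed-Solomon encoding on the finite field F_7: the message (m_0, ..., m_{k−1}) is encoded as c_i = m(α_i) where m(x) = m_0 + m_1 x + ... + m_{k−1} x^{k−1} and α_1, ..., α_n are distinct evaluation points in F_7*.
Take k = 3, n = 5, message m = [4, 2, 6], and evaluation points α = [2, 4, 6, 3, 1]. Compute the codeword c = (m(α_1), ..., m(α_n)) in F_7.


c = [4, 3, 1, 1, 5]

Message polynomial: m(x) = 4 + 2·x + 6·x^2 (mod 7).
For each evaluation point α_i, compute m(α_i) mod 7:
  α_1 = 2: Horner steps 6 → 0 → 4, so m(2) = 4.
  α_2 = 4: Horner steps 6 → 5 → 3, so m(4) = 3.
  α_3 = 6: Horner steps 6 → 3 → 1, so m(6) = 1.
  α_4 = 3: Horner steps 6 → 6 → 1, so m(3) = 1.
  α_5 = 1: Horner steps 6 → 1 → 5, so m(1) = 5.
Codeword c = [4, 3, 1, 1, 5] ∈ F_7^5.


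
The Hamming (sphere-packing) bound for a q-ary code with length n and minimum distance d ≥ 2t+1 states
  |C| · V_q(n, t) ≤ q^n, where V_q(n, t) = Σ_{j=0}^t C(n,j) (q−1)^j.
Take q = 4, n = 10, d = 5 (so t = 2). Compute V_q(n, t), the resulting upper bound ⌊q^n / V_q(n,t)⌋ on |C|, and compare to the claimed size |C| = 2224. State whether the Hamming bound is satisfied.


V_q(n, t) = 436, q^n = 1048576, Hamming bound = 2404, |C| = 2224 ≤ bound (satisfied).

Step 1: Compute V_q(n, t) = Σ_{j=0}^2 C(n, j) (q−1)^j.
  j = 0: C(10,0)·(3)^0 = 1·1 = 1.
  j = 1: C(10,1)·(3)^1 = 10·3 = 30.
  j = 2: C(10,2)·(3)^2 = 45·9 = 405.
  V_q(n, t) = 1 + 30 + 405 = 436.
Step 2: q^n = 4^10 = 1048576.
Step 3: Hamming bound ⌊q^n / V_q(n,t)⌋ = ⌊1048576/436⌋ = 2404.
Step 4: Compare |C| = 2224 to 2404: satisfied.
The claimed |C| lies below the Hamming bound.


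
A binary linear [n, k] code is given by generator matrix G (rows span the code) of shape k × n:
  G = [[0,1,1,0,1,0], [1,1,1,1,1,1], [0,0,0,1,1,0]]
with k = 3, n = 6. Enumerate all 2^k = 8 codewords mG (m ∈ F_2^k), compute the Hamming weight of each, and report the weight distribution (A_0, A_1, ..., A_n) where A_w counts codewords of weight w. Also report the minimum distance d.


Weight distribution: A_0 = 1, A_2 = 1, A_3 = 4, A_4 = 1, A_6 = 1. Minimum distance d = 2.

Enumerate all 2^3 = 8 messages m ∈ F_2^3.
For each, compute codeword c = mG in F_2^6, then tally its weight.
  m = 000 → c = 000000, weight = 0.
  m = 100 → c = 011010, weight = 3.
  m = 010 → c = 111111, weight = 6.
  m = 110 → c = 100101, weight = 3.
  m = 001 → c = 000110, weight = 2.
  m = 101 → c = 011100, weight = 3.
  m = 011 → c = 111001, weight = 4.
  m = 111 → c = 100011, weight = 3.
Tally weights:
  weight 0: 1 codewords.
  weight 2: 1 codewords.
  weight 3: 4 codewords.
  weight 4: 1 codewords.
  weight 6: 1 codewords.
Minimum distance d = smallest w > 0 with A_w > 0 = 2.
Sanity: Σ A_w = 8 = 2^3 = 8 ✓.


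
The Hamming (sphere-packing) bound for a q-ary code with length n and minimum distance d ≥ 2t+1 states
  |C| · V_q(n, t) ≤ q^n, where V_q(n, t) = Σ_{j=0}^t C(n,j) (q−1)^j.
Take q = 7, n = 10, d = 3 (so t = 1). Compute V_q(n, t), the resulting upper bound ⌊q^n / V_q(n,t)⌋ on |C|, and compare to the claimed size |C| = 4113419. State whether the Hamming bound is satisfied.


V_q(n, t) = 61, q^n = 282475249, Hamming bound = 4630741, |C| = 4113419 ≤ bound (satisfied).

Step 1: Compute V_q(n, t) = Σ_{j=0}^1 C(n, j) (q−1)^j.
  j = 0: C(10,0)·(6)^0 = 1·1 = 1.
  j = 1: C(10,1)·(6)^1 = 10·6 = 60.
  V_q(n, t) = 1 + 60 = 61.
Step 2: q^n = 7^10 = 282475249.
Step 3: Hamming bound ⌊q^n / V_q(n,t)⌋ = ⌊282475249/61⌋ = 4630741.
Step 4: Compare |C| = 4113419 to 4630741: satisfied.
The claimed |C| lies below the Hamming bound.


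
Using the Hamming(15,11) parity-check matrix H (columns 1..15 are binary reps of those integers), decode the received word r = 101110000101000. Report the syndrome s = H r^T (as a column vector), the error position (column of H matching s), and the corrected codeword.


s = (0, 1, 0, 1)^T, error position = 5, corrected codeword c = 101100000101000

Compute s = H r^T mod 2 one row at a time:
  s_1 = 0 + 0 + 1 + 0 + 1 + 0 + 0 + 0 = 2 ≡ 0 (mod 2).
  s_2 = 1 + 1 + 0 + 0 + 1 + 0 + 0 + 0 = 3 ≡ 1 (mod 2).
  s_3 = 0 + 1 + 0 + 0 + 1 + 0 + 0 + 0 = 2 ≡ 0 (mod 2).
  s_4 = 1 + 1 + 1 + 0 + 0 + 0 + 0 + 0 = 3 ≡ 1 (mod 2).
s = (0, 1, 0, 1)^T — this equals column 5 of H (binary 0101), so error is at position 5.
Correct: flip bit 5 of r = 101110000101000 to get c = 101100000101000.


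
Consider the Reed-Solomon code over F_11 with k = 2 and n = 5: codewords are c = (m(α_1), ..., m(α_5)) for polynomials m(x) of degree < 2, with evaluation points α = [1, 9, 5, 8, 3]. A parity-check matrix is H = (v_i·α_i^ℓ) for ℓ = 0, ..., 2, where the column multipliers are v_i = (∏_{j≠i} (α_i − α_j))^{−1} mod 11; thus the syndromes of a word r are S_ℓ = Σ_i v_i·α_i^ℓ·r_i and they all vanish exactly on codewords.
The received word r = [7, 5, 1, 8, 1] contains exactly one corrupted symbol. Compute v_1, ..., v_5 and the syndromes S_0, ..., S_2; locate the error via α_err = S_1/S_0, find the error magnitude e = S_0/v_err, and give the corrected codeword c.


S = (9, 1, 5), error at position 3, error magnitude e = 6, c = [7, 5, 6, 8, 1].

Step 1: column multipliers v_i = (∏_{j≠i}(α_i − α_j))^{−1} mod 11.
  i = 1 (α = 1): (1−9)(1−5)(1−8)(1−3) = (−8)·(−4)·(−7)·(−2) = 448 ≡ 8, so v_1 = 8^{−1} = 7 (mod 11).
  i = 2 (α = 9): (9−1)(9−5)(9−8)(9−3) = 8·4·1·6 = 192 ≡ 5, so v_2 = 5^{−1} = 9 (mod 11).
  i = 3 (α = 5): (5−1)(5−9)(5−8)(5−3) = 4·(−4)·(−3)·2 = 96 ≡ 8, so v_3 = 8^{−1} = 7 (mod 11).
  i = 4 (α = 8): (8−1)(8−9)(8−5)(8−3) = 7·(−1)·3·5 = −105 ≡ 5, so v_4 = 5^{−1} = 9 (mod 11).
  i = 5 (α = 3): (3−1)(3−9)(3−5)(3−8) = 2·(−6)·(−2)·(−5) = −120 ≡ 1, so v_5 = 1^{−1} = 1 (mod 11).
  v = [7, 9, 7, 9, 1].
Step 2: syndromes of r = [7, 5, 1, 8, 1] (all sums mod 11).
  S_0 = Σ v_i r_i = 7·7 + 9·5 + 7·1 + 9·8 + 1·1 = 174 ≡ 9.
  S_1 = Σ v_i α_i r_i = 7·1·7 + 9·9·5 + 7·5·1 + 9·8·8 + 1·3·1 = 1068 ≡ 1.
  α_i^2 mod 11 = [1, 4, 3, 9, 9].
  S_2 = Σ v_i α_i^2 r_i = 7·1·7 + 9·4·5 + 7·3·1 + 9·9·8 + 1·9·1 = 907 ≡ 5.
  S = (9, 1, 5) ≠ 0, so r is not a codeword (an error is present).
Step 3: locate the error. For a single error e at position i, S_ℓ = v_i·e·α_i^ℓ, so α_err = S_1/S_0.
  S_0^{−1} = 9^{−1} = 5 (mod 11), so α_err = 1·5 = 5 ≡ 5 = α_3. Error position i = 3.
  Consistency check: S_2/S_1 = 5·1 = 5 ≡ 5 = α_err ✓ (single-error assumption holds).
Step 4: error magnitude e = S_0/v_3 = S_0·∏_{j≠3}(α_3 − α_j) = 9·8 = 72 ≡ 6 (mod 11).
Step 5: correct position 3: c_3 = r_3 − e = 1 − 6 ≡ 6 (mod 11). Hence c = [7, 5, 6, 8, 1].
  Check: interpolating c through the α_i gives m(x) = 10 + 8·x (degree < 2) with m(α_i) = c_i for every i, so c is indeed a codeword.


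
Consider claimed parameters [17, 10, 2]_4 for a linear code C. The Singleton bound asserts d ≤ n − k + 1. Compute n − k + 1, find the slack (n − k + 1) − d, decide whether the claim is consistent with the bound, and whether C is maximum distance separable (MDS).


Singleton RHS = n − k + 1 = 8, slack = 6, bound satisfied, not MDS.

Singleton bound: d ≤ n − k + 1.
Here n = 17, k = 10, so n − k + 1 = 8.
Given d = 2, check d ≤ 8: YES.
Slack = (n − k + 1) − d = 6.
The code is NOT MDS (slack = 6 > 0).
Description: the claimed parameters are [17, 10, 2]_4; such a code would be non-MDS.


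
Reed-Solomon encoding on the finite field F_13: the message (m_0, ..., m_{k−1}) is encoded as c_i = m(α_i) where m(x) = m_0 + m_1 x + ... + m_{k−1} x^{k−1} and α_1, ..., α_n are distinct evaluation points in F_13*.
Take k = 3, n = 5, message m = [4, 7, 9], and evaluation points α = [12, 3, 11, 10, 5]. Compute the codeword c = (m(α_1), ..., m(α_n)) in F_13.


c = [6, 2, 0, 12, 4]

Message polynomial: m(x) = 4 + 7·x + 9·x^2 (mod 13).
For each evaluation point α_i, compute m(α_i) mod 13:
  α_1 = 12: Horner steps 9 → 11 → 6, so m(12) = 6.
  α_2 = 3: Horner steps 9 → 8 → 2, so m(3) = 2.
  α_3 = 11: Horner steps 9 → 2 → 0, so m(11) = 0.
  α_4 = 10: Horner steps 9 → 6 → 12, so m(10) = 12.
  α_5 = 5: Horner steps 9 → 0 → 4, so m(5) = 4.
Codeword c = [6, 2, 0, 12, 4] ∈ F_13^5.


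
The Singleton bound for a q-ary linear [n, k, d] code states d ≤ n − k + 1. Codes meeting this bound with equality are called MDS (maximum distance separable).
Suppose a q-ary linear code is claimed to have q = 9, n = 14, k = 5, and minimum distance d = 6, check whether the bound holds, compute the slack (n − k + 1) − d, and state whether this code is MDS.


Singleton RHS = n − k + 1 = 10, slack = 4, bound satisfied, not MDS.

Singleton bound: d ≤ n − k + 1.
Here n = 14, k = 5, so n − k + 1 = 10.
Given d = 6, check d ≤ 10: YES.
Slack = (n − k + 1) − d = 4.
The code is NOT MDS (slack = 4 > 0).
Description: the claimed parameters are [14, 5, 6]_9; such a code would be non-MDS.


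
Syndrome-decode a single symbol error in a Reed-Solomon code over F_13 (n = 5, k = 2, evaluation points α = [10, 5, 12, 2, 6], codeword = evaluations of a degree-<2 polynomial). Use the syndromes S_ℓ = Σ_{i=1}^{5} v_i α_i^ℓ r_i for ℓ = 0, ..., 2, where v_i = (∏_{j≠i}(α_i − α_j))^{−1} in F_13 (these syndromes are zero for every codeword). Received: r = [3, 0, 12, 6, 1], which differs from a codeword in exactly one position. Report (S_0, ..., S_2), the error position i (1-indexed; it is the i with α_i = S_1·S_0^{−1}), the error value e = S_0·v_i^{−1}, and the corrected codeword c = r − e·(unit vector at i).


S = (11, 1, 6), error at position 5, error magnitude e = 3, c = [3, 0, 12, 6, 11].

Step 1: column multipliers v_i = (∏_{j≠i}(α_i − α_j))^{−1} mod 13.
  i = 1 (α = 10): (10−5)(10−12)(10−2)(10−6) = 5·(−2)·8·4 = −320 ≡ 5, so v_1 = 5^{−1} = 8 (mod 13).
  i = 2 (α = 5): (5−10)(5−12)(5−2)(5−6) = (−5)·(−7)·3·(−1) = −105 ≡ 12, so v_2 = 12^{−1} = 12 (mod 13).
  i = 3 (α = 12): (12−10)(12−5)(12−2)(12−6) = 2·7·10·6 = 840 ≡ 8, so v_3 = 8^{−1} = 5 (mod 13).
  i = 4 (α = 2): (2−10)(2−5)(2−12)(2−6) = (−8)·(−3)·(−10)·(−4) = 960 ≡ 11, so v_4 = 11^{−1} = 6 (mod 13).
  i = 5 (α = 6): (6−10)(6−5)(6−12)(6−2) = (−4)·1·(−6)·4 = 96 ≡ 5, so v_5 = 5^{−1} = 8 (mod 13).
  v = [8, 12, 5, 6, 8].
Step 2: syndromes of r = [3, 0, 12, 6, 1] (all sums mod 13).
  S_0 = Σ v_i r_i = 8·3 + 12·0 + 5·12 + 6·6 + 8·1 = 128 ≡ 11.
  S_1 = Σ v_i α_i r_i = 8·10·3 + 12·5·0 + 5·12·12 + 6·2·6 + 8·6·1 = 1080 ≡ 1.
  α_i^2 mod 13 = [9, 12, 1, 4, 10].
  S_2 = Σ v_i α_i^2 r_i = 8·9·3 + 12·12·0 + 5·1·12 + 6·4·6 + 8·10·1 = 500 ≡ 6.
  S = (11, 1, 6) ≠ 0, so r is not a codeword (an error is present).
Step 3: locate the error. For a single error e at position i, S_ℓ = v_i·e·α_i^ℓ, so α_err = S_1/S_0.
  S_0^{−1} = 11^{−1} = 6 (mod 13), so α_err = 1·6 = 6 ≡ 6 = α_5. Error position i = 5.
  Consistency check: S_2/S_1 = 6·1 = 6 ≡ 6 = α_err ✓ (single-error assumption holds).
Step 4: error magnitude e = S_0/v_5 = S_0·∏_{j≠5}(α_5 − α_j) = 11·5 = 55 ≡ 3 (mod 13).
Step 5: correct position 5: c_5 = r_5 − e = 1 − 3 ≡ 11 (mod 13). Hence c = [3, 0, 12, 6, 11].
  Check: interpolating c through the α_i gives m(x) = 10 + 11·x (degree < 2) with m(α_i) = c_i for every i, so c is indeed a codeword.


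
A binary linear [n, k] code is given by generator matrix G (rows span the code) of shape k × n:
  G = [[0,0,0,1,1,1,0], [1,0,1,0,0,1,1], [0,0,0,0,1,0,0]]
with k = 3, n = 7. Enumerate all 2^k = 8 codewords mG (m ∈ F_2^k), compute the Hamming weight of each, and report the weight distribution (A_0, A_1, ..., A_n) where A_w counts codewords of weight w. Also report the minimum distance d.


Weight distribution: A_0 = 1, A_1 = 1, A_2 = 1, A_3 = 1, A_4 = 2, A_5 = 2. Minimum distance d = 1.

Enumerate all 2^3 = 8 messages m ∈ F_2^3.
For each, compute codeword c = mG in F_2^7, then tally its weight.
  m = 000 → c = 0000000, weight = 0.
  m = 100 → c = 0001110, weight = 3.
  m = 010 → c = 1010011, weight = 4.
  m = 110 → c = 1011101, weight = 5.
  m = 001 → c = 0000100, weight = 1.
  m = 101 → c = 0001010, weight = 2.
  m = 011 → c = 1010111, weight = 5.
  m = 111 → c = 1011001, weight = 4.
Tally weights:
  weight 0: 1 codewords.
  weight 1: 1 codewords.
  weight 2: 1 codewords.
  weight 3: 1 codewords.
  weight 4: 2 codewords.
  weight 5: 2 codewords.
Minimum distance d = smallest w > 0 with A_w > 0 = 1.
Sanity: Σ A_w = 8 = 2^3 = 8 ✓.


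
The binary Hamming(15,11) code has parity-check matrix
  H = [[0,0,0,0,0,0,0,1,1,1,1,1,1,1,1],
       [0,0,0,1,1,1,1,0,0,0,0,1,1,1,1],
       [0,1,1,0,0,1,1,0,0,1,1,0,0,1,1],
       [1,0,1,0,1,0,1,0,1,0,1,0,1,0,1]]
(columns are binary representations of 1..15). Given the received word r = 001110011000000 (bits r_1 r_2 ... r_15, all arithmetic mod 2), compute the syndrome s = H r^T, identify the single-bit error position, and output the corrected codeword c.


s = (0, 0, 1, 1)^T, error position = 3, corrected codeword c = 000110011000000

Compute s = H r^T mod 2 one row at a time:
  s_1 = 1 + 1 + 0 + 0 + 0 + 0 + 0 + 0 = 2 ≡ 0 (mod 2).
  s_2 = 1 + 1 + 0 + 0 + 0 + 0 + 0 + 0 = 2 ≡ 0 (mod 2).
  s_3 = 0 + 1 + 0 + 0 + 0 + 0 + 0 + 0 = 1 ≡ 1 (mod 2).
  s_4 = 0 + 1 + 1 + 0 + 1 + 0 + 0 + 0 = 3 ≡ 1 (mod 2).
s = (0, 0, 1, 1)^T — this equals column 3 of H (binary 0011), so error is at position 3.
Correct: flip bit 3 of r = 001110011000000 to get c = 000110011000000.


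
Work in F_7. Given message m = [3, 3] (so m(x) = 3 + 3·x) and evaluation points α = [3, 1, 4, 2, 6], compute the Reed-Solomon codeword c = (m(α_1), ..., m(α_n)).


c = [5, 6, 1, 2, 0]

Message polynomial: m(x) = 3 + 3·x (mod 7).
For each evaluation point α_i, compute m(α_i) mod 7:
  α_1 = 3: Horner steps 3 → 5, so m(3) = 5.
  α_2 = 1: Horner steps 3 → 6, so m(1) = 6.
  α_3 = 4: Horner steps 3 → 1, so m(4) = 1.
  α_4 = 2: Horner steps 3 → 2, so m(2) = 2.
  α_5 = 6: Horner steps 3 → 0, so m(6) = 0.
Codeword c = [5, 6, 1, 2, 0] ∈ F_7^5.


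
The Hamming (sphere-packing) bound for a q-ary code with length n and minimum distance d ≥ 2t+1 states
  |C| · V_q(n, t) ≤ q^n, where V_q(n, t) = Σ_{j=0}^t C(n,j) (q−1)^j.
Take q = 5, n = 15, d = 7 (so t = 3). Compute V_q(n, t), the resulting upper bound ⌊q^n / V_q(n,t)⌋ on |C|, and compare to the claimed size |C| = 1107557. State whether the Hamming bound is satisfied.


V_q(n, t) = 30861, q^n = 30517578125, Hamming bound = 988871, |C| = 1107557 > bound (violated).

Step 1: Compute V_q(n, t) = Σ_{j=0}^3 C(n, j) (q−1)^j.
  j = 0: C(15,0)·(4)^0 = 1·1 = 1.
  j = 1: C(15,1)·(4)^1 = 15·4 = 60.
  j = 2: C(15,2)·(4)^2 = 105·16 = 1680.
  j = 3: C(15,3)·(4)^3 = 455·64 = 29120.
  V_q(n, t) = 1 + 60 + 1680 + 29120 = 30861.
Step 2: q^n = 5^15 = 30517578125.
Step 3: Hamming bound ⌊q^n / V_q(n,t)⌋ = ⌊30517578125/30861⌋ = 988871.
Step 4: Compare |C| = 1107557 to 988871: violated.
The claimed |C| lies above the Hamming bound, so no 5-ary code of length 15 with d ≥ 7 can have 1107557 codewords.


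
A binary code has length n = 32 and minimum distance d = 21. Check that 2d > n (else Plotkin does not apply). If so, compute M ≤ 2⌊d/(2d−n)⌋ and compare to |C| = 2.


Plotkin bound M ≤ 4; given |C| = 2 ≤ bound (satisfied).

Check applicability: 2d = 42, n = 32.
2d − n = 10 > 0, so Plotkin applies.
Compute d/(2d−n) = 21/10 ≈ 2.1000.
⌊d/(2d−n)⌋ = 2.
Plotkin bound: M ≤ 2·2 = 4.
Given |C| = 2, check: satisfied.
This |C| is below the Plotkin bound.


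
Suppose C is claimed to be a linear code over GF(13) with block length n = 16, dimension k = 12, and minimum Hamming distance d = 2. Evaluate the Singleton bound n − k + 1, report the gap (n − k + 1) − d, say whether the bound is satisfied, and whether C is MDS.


Singleton RHS = n − k + 1 = 5, slack = 3, bound satisfied, not MDS.

Singleton bound: d ≤ n − k + 1.
Here n = 16, k = 12, so n − k + 1 = 5.
Given d = 2, check d ≤ 5: YES.
Slack = (n − k + 1) − d = 3.
The code is NOT MDS (slack = 3 > 0).
Description: the claimed parameters are [16, 12, 2]_13; such a code would be non-MDS.


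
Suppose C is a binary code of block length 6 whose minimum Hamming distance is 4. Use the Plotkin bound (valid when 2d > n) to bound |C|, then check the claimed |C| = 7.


Plotkin bound M ≤ 4; given |C| = 7 > bound (violated).

Check applicability: 2d = 8, n = 6.
2d − n = 2 > 0, so Plotkin applies.
Compute d/(2d−n) = 4/2 ≈ 2.0000.
⌊d/(2d−n)⌋ = 2.
Plotkin bound: M ≤ 2·2 = 4.
Given |C| = 7, check: VIOLATED.
This |C| is above the Plotkin bound, so no binary code with n = 6, d = 4 and 7 codewords exists.


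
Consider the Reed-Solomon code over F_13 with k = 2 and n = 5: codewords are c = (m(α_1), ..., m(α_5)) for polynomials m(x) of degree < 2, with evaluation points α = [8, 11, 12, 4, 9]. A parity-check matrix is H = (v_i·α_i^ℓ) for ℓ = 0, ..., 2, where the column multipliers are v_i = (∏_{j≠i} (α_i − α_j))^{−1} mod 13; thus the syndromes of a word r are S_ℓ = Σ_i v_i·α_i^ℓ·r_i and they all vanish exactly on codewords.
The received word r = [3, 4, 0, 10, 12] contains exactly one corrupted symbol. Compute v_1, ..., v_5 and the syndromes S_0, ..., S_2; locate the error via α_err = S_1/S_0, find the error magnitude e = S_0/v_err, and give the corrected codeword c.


S = (2, 8, 6), error at position 4, error magnitude e = 4, c = [3, 4, 0, 6, 12].

Step 1: column multipliers v_i = (∏_{j≠i}(α_i − α_j))^{−1} mod 13.
  i = 1 (α = 8): (8−11)(8−12)(8−4)(8−9) = (−3)·(−4)·4·(−1) = −48 ≡ 4, so v_1 = 4^{−1} = 10 (mod 13).
  i = 2 (α = 11): (11−8)(11−12)(11−4)(11−9) = 3·(−1)·7·2 = −42 ≡ 10, so v_2 = 10^{−1} = 4 (mod 13).
  i = 3 (α = 12): (12−8)(12−11)(12−4)(12−9) = 4·1·8·3 = 96 ≡ 5, so v_3 = 5^{−1} = 8 (mod 13).
  i = 4 (α = 4): (4−8)(4−11)(4−12)(4−9) = (−4)·(−7)·(−8)·(−5) = 1120 ≡ 2, so v_4 = 2^{−1} = 7 (mod 13).
  i = 5 (α = 9): (9−8)(9−11)(9−12)(9−4) = 1·(−2)·(−3)·5 = 30 ≡ 4, so v_5 = 4^{−1} = 10 (mod 13).
  v = [10, 4, 8, 7, 10].
Step 2: syndromes of r = [3, 4, 0, 10, 12] (all sums mod 13).
  S_0 = Σ v_i r_i = 10·3 + 4·4 + 8·0 + 7·10 + 10·12 = 236 ≡ 2.
  S_1 = Σ v_i α_i r_i = 10·8·3 + 4·11·4 + 8·12·0 + 7·4·10 + 10·9·12 = 1776 ≡ 8.
  α_i^2 mod 13 = [12, 4, 1, 3, 3].
  S_2 = Σ v_i α_i^2 r_i = 10·12·3 + 4·4·4 + 8·1·0 + 7·3·10 + 10·3·12 = 994 ≡ 6.
  S = (2, 8, 6) ≠ 0, so r is not a codeword (an error is present).
Step 3: locate the error. For a single error e at position i, S_ℓ = v_i·e·α_i^ℓ, so α_err = S_1/S_0.
  S_0^{−1} = 2^{−1} = 7 (mod 13), so α_err = 8·7 = 56 ≡ 4 = α_4. Error position i = 4.
  Consistency check: S_2/S_1 = 6·5 = 30 ≡ 4 = α_err ✓ (single-error assumption holds).
Step 4: error magnitude e = S_0/v_4 = S_0·∏_{j≠4}(α_4 − α_j) = 2·2 = 4 ≡ 4 (mod 13).
Step 5: correct position 4: c_4 = r_4 − e = 10 − 4 ≡ 6 (mod 13). Hence c = [3, 4, 0, 6, 12].
  Check: interpolating c through the α_i gives m(x) = 9 + 9·x (degree < 2) with m(α_i) = c_i for every i, so c is indeed a codeword.
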